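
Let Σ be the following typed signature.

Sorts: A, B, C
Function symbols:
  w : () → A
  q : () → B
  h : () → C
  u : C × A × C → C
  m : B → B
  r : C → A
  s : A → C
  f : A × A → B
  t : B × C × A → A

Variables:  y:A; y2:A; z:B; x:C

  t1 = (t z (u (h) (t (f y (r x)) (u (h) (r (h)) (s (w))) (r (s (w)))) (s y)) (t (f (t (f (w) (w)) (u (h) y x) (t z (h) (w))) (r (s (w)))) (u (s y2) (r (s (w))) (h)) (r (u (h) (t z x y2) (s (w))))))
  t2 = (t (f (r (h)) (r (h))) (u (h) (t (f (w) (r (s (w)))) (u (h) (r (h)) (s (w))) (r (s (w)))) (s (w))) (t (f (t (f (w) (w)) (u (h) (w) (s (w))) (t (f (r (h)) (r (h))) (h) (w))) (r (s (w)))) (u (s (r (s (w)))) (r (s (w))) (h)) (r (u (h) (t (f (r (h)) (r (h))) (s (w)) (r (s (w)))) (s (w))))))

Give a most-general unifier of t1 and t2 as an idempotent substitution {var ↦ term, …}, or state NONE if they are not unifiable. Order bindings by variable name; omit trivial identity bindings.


{x ↦ (s (w)), y ↦ (w), y2 ↦ (r (s (w))), z ↦ (f (r (h)) (r (h)))}


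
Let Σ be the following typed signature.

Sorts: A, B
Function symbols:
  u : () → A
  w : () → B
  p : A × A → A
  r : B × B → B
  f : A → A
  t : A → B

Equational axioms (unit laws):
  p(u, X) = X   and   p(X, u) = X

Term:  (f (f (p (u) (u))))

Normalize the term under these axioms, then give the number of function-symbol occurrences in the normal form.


size = 3

1. (f (f (p (u) (u))))  →  (f (f (u)))
normal form: (f (f (u)))


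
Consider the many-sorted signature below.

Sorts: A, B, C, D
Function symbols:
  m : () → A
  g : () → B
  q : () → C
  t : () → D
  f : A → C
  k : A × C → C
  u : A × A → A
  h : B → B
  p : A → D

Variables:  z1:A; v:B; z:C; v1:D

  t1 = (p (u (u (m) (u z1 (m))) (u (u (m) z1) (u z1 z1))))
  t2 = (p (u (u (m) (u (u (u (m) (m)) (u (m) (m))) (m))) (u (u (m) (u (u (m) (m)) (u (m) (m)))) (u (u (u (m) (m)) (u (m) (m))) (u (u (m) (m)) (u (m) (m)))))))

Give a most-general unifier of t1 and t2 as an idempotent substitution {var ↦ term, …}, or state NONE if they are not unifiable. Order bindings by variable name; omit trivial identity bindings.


{z1 ↦ (u (u (m) (m)) (u (m) (m)))}


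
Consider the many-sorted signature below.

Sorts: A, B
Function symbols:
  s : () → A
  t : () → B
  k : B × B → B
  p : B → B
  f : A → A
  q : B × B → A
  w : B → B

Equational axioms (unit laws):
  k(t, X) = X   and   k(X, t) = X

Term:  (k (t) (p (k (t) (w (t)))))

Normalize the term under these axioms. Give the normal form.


normal form = (p (w (t)))

1. (k (t) (p (k (t) (w (t)))))  →  (p (k (t) (w (t))))
2. (p (k (t) (w (t))))  →  (p (w (t)))


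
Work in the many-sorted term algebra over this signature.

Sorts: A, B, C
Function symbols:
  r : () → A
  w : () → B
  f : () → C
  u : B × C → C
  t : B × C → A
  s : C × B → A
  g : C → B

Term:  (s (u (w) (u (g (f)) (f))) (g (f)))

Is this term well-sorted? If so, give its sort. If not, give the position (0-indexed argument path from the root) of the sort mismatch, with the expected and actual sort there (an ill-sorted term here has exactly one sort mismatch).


well-sorted; sort = A

    (w) : B
        (f) : C
      (g (f)) : B
      (f) : C
    (u (g (f)) (f)) : C
  (u (w) (u (g (f)) (f))) : C
    (f) : C
  (g (f)) : B
(s (u (w) (u (g (f)) (f))) (g (f))) : A


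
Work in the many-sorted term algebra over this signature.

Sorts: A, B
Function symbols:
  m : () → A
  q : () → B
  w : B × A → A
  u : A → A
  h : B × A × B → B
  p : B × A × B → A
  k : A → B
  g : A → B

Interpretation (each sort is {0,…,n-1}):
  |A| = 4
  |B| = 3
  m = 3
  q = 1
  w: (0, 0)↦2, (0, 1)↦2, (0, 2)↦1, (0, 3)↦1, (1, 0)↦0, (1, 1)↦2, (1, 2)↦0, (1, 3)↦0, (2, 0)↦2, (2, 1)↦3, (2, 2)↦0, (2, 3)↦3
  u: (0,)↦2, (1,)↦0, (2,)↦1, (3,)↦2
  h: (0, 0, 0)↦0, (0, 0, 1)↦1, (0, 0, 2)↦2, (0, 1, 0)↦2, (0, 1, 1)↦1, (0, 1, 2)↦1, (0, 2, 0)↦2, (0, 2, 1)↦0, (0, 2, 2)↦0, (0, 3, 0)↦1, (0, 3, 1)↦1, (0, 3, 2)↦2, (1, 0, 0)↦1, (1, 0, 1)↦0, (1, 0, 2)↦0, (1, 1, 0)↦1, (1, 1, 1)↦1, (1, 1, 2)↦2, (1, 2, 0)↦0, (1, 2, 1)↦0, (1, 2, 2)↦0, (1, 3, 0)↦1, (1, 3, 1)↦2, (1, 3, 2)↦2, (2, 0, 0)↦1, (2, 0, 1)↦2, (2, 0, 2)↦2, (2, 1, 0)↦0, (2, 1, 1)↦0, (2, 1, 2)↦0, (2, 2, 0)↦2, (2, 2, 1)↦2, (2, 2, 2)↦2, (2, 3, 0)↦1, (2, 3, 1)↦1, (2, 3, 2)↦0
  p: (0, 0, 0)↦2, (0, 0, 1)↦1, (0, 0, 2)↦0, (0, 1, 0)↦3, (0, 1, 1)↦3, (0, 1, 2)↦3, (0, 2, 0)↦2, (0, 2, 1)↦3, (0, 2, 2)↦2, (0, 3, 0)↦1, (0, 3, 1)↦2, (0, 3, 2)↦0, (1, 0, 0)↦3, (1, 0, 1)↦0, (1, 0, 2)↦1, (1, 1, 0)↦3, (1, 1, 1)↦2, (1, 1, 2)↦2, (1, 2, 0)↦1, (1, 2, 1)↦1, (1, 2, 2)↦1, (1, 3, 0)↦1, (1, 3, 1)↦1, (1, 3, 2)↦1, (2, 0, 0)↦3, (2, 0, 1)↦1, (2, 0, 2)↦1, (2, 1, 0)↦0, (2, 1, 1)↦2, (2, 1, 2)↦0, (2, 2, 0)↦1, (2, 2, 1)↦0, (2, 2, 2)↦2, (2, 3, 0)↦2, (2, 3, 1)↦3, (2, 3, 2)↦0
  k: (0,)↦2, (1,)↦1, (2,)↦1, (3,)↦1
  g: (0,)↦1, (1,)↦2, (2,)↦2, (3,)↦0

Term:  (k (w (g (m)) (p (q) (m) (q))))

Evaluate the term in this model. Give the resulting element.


value = 1

  m = 3
  (g (m)) = g(3,) = 0
  q = 1
  m = 3
  q = 1
  (p (q) (m) (q)) = p(1, 3, 1) = 1
  (w (g (m)) (p (q) (m) (q))) = w(0, 1) = 2
  (k (w (g (m)) (p (q) (m) (q)))) = k(2,) = 1


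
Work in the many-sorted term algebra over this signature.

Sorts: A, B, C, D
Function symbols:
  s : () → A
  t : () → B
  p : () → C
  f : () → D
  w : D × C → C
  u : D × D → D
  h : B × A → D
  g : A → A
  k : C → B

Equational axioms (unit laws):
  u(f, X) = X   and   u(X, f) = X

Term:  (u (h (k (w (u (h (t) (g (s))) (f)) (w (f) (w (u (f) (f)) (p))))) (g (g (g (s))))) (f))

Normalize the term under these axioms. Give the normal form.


1. (u (h (k (w (u (h (t) (g (s))) (f)) (w (f) (w (u (f) (f)) (p))))) (g (g (g (s))))) (f))  →  (h (k (w (u (h (t) (g (s))) (f)) (w (f) (w (u (f) (f)) (p))))) (g (g (g (s)))))
2. (h (k (w (u (h (t) (g (s))) (f)) (w (f) (w (u (f) (f)) (p))))) (g (g (g (s)))))  →  (h (k (w (h (t) (g (s))) (w (f) (w (u (f) (f)) (p))))) (g (g (g (s)))))
3. (h (k (w (h (t) (g (s))) (w (f) (w (u (f) (f)) (p))))) (g (g (g (s)))))  →  (h (k (w (h (t) (g (s))) (w (f) (w (f) (p))))) (g (g (g (s)))))

normal form = (h (k (w (h (t) (g (s))) (w (f) (w (f) (p))))) (g (g (g (s)))))


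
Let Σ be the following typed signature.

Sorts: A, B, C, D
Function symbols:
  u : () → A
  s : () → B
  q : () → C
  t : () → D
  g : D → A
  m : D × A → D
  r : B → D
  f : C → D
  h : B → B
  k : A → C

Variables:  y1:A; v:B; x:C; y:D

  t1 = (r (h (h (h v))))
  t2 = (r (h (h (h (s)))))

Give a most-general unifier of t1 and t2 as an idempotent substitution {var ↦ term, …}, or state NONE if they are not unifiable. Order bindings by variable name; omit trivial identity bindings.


{v ↦ (s)}


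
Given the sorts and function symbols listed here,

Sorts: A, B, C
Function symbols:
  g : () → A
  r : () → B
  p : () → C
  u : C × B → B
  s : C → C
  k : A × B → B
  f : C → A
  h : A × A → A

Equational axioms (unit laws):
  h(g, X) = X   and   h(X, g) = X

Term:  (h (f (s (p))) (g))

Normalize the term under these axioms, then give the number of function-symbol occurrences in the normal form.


size = 3

1. (h (f (s (p))) (g))  →  (f (s (p)))
normal form: (f (s (p)))


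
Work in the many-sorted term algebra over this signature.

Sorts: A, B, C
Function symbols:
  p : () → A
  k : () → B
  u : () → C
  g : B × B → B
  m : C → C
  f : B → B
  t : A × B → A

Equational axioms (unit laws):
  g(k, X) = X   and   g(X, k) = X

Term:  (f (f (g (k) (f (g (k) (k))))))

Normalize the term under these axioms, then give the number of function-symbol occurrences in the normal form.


1. (f (f (g (k) (f (g (k) (k))))))  →  (f (f (f (g (k) (k)))))
2. (f (f (f (g (k) (k)))))  →  (f (f (f (k))))
normal form: (f (f (f (k))))

size = 4


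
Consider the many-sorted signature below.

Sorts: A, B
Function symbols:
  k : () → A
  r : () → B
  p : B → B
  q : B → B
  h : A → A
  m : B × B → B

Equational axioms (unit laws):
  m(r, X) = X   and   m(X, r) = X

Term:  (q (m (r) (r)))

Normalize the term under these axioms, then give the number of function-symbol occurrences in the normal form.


1. (q (m (r) (r)))  →  (q (r))
normal form: (q (r))

size = 2


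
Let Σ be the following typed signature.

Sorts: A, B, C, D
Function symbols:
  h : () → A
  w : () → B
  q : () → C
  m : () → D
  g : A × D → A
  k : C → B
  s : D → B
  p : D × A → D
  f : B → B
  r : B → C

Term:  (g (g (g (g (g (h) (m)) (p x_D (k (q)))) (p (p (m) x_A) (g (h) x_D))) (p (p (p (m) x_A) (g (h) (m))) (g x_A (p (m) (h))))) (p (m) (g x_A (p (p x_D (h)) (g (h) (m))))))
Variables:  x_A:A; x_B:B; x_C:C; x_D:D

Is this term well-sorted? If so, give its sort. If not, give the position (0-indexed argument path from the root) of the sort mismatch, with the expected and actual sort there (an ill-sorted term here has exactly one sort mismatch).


ill-sorted at position [0, 0, 0, 1, 1]: expected A, got B

          (h) : A
          (m) : D
        (g (h) (m)) : A
          x_D : D
            (q) : C
          (k (q)) : B
        (p x_D (k (q))) : ✗ arg 1 at [0, 0, 0, 1, 1] has sort B, expected A
          (m) : D
          x_A : A
        (p (m) x_A) : D
          (h) : A
          x_D : D
        (g (h) x_D) : A
      (p (p (m) x_A) (g (h) x_D)) : D
          (m) : D
          x_A : A
        (p (m) x_A) : D
          (h) : A
          (m) : D
        (g (h) (m)) : A
      (p (p (m) x_A) (g (h) (m))) : D
        x_A : A
          (m) : D
          (h) : A
        (p (m) (h)) : D
      (g x_A (p (m) (h))) : A
    (p (p (p (m) x_A) (g (h) (m))) (g x_A (p (m) (h)))) : D
    (m) : D
      x_A : A
          x_D : D
          (h) : A
        (p x_D (h)) : D
          (h) : A
          (m) : D
        (g (h) (m)) : A
      (p (p x_D (h)) (g (h) (m))) : D
    (g x_A (p (p x_D (h)) (g (h) (m)))) : A
  (p (m) (g x_A (p (p x_D (h)) (g (h) (m))))) : D


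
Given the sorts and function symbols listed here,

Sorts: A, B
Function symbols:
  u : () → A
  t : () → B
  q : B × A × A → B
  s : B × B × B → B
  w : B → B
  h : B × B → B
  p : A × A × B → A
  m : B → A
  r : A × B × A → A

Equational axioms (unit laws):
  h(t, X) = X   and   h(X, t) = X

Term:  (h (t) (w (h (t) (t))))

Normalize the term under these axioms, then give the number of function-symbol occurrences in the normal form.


size = 2

1. (h (t) (w (h (t) (t))))  →  (w (h (t) (t)))
2. (w (h (t) (t)))  →  (w (t))
normal form: (w (t))


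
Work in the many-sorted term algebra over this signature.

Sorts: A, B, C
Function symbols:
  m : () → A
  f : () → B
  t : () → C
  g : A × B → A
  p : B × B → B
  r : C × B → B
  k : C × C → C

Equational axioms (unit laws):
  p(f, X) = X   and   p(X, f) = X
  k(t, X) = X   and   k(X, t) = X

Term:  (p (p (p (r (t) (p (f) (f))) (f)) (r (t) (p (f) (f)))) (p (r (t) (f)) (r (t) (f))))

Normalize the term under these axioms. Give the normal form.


1. (p (p (p (r (t) (p (f) (f))) (f)) (r (t) (p (f) (f)))) (p (r (t) (f)) (r (t) (f))))  →  (p (p (r (t) (p (f) (f))) (r (t) (p (f) (f)))) (p (r (t) (f)) (r (t) (f))))
2. (p (p (r (t) (p (f) (f))) (r (t) (p (f) (f)))) (p (r (t) (f)) (r (t) (f))))  →  (p (p (r (t) (f)) (r (t) (p (f) (f)))) (p (r (t) (f)) (r (t) (f))))
3. (p (p (r (t) (f)) (r (t) (p (f) (f)))) (p (r (t) (f)) (r (t) (f))))  →  (p (p (r (t) (f)) (r (t) (f))) (p (r (t) (f)) (r (t) (f))))

normal form = (p (p (r (t) (f)) (r (t) (f))) (p (r (t) (f)) (r (t) (f))))


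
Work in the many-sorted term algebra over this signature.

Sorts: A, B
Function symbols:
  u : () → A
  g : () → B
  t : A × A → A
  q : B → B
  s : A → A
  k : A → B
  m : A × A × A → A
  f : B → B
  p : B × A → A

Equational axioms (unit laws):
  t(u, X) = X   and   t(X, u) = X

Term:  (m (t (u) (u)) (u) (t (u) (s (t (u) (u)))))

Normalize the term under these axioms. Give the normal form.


1. (m (t (u) (u)) (u) (t (u) (s (t (u) (u)))))  →  (m (u) (u) (t (u) (s (t (u) (u)))))
2. (m (u) (u) (t (u) (s (t (u) (u)))))  →  (m (u) (u) (s (t (u) (u))))
3. (m (u) (u) (s (t (u) (u))))  →  (m (u) (u) (s (u)))

normal form = (m (u) (u) (s (u)))


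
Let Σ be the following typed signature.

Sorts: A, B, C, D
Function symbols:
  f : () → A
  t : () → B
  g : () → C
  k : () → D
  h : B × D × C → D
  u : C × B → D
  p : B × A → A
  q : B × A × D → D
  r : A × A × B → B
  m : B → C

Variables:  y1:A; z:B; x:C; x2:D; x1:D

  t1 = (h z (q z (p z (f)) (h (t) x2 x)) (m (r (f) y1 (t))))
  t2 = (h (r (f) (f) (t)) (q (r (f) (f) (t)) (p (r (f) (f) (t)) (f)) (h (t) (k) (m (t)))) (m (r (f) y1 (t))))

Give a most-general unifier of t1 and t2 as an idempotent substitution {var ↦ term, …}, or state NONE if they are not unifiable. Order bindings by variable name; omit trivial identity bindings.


{x ↦ (m (t)), x2 ↦ (k), z ↦ (r (f) (f) (t))}


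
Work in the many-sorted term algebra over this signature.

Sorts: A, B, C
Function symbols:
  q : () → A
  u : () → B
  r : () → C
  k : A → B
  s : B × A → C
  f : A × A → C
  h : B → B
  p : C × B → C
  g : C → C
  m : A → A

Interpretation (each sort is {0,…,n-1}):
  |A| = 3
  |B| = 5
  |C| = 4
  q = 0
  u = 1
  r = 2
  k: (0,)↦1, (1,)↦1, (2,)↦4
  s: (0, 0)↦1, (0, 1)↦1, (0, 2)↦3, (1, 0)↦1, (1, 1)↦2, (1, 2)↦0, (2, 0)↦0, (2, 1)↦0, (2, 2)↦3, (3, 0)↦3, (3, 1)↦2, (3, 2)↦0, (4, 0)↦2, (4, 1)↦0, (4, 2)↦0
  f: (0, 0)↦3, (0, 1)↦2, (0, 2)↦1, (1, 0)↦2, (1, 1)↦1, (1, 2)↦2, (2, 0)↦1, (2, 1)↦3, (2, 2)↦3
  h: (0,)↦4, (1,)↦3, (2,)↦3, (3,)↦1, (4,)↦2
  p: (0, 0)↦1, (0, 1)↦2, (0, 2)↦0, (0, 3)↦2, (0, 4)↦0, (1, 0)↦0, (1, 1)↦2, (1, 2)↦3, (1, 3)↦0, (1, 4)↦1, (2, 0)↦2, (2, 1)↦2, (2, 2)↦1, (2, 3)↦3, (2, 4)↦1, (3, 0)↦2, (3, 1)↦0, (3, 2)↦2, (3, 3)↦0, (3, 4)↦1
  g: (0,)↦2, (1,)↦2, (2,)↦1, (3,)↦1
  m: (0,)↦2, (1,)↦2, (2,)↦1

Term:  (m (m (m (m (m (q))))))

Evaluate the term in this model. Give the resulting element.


  q = 0
  (m (q)) = m(0,) = 2
  (m (m (q))) = m(2,) = 1
  (m (m (m (q)))) = m(1,) = 2
  (m (m (m (m (q))))) = m(2,) = 1
  (m (m (m (m (m (q)))))) = m(1,) = 2

value = 2


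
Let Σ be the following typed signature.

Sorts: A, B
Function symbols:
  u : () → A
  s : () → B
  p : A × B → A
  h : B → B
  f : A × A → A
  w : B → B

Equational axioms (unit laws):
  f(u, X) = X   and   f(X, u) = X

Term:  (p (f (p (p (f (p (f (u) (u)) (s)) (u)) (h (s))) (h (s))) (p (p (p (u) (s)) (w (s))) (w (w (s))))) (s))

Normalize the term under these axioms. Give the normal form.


normal form = (p (f (p (p (p (u) (s)) (h (s))) (h (s))) (p (p (p (u) (s)) (w (s))) (w (w (s))))) (s))

1. (p (f (p (p (f (p (f (u) (u)) (s)) (u)) (h (s))) (h (s))) (p (p (p (u) (s)) (w (s))) (w (w (s))))) (s))  →  (p (f (p (p (p (f (u) (u)) (s)) (h (s))) (h (s))) (p (p (p (u) (s)) (w (s))) (w (w (s))))) (s))
2. (p (f (p (p (p (f (u) (u)) (s)) (h (s))) (h (s))) (p (p (p (u) (s)) (w (s))) (w (w (s))))) (s))  →  (p (f (p (p (p (u) (s)) (h (s))) (h (s))) (p (p (p (u) (s)) (w (s))) (w (w (s))))) (s))


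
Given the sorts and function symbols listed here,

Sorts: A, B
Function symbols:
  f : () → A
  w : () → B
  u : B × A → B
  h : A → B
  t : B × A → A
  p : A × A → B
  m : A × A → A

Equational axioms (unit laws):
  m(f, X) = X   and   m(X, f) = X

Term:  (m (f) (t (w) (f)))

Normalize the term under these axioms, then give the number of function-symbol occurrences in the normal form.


size = 3

1. (m (f) (t (w) (f)))  →  (t (w) (f))
normal form: (t (w) (f))


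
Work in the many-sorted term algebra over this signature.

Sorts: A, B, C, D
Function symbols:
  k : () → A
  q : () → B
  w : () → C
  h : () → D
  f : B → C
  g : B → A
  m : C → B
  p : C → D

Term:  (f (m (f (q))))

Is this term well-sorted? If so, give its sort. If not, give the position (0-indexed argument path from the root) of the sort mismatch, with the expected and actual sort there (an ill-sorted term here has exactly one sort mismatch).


well-sorted; sort = C

      (q) : B
    (f (q)) : C
  (m (f (q))) : B
(f (m (f (q)))) : C


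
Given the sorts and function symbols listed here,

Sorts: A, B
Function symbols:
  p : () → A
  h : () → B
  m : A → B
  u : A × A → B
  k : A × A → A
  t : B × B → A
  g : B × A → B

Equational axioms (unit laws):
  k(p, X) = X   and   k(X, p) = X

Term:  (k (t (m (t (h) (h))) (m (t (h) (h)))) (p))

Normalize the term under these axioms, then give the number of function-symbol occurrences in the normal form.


size = 9

1. (k (t (m (t (h) (h))) (m (t (h) (h)))) (p))  →  (t (m (t (h) (h))) (m (t (h) (h))))
normal form: (t (m (t (h) (h))) (m (t (h) (h))))


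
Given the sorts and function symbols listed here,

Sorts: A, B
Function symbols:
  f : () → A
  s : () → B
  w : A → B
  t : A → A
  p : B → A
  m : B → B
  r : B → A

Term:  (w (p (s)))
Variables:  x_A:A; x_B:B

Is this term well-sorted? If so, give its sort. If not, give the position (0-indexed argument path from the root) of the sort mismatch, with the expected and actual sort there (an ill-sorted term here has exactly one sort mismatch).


well-sorted; sort = B

    (s) : B
  (p (s)) : A
(w (p (s))) : B


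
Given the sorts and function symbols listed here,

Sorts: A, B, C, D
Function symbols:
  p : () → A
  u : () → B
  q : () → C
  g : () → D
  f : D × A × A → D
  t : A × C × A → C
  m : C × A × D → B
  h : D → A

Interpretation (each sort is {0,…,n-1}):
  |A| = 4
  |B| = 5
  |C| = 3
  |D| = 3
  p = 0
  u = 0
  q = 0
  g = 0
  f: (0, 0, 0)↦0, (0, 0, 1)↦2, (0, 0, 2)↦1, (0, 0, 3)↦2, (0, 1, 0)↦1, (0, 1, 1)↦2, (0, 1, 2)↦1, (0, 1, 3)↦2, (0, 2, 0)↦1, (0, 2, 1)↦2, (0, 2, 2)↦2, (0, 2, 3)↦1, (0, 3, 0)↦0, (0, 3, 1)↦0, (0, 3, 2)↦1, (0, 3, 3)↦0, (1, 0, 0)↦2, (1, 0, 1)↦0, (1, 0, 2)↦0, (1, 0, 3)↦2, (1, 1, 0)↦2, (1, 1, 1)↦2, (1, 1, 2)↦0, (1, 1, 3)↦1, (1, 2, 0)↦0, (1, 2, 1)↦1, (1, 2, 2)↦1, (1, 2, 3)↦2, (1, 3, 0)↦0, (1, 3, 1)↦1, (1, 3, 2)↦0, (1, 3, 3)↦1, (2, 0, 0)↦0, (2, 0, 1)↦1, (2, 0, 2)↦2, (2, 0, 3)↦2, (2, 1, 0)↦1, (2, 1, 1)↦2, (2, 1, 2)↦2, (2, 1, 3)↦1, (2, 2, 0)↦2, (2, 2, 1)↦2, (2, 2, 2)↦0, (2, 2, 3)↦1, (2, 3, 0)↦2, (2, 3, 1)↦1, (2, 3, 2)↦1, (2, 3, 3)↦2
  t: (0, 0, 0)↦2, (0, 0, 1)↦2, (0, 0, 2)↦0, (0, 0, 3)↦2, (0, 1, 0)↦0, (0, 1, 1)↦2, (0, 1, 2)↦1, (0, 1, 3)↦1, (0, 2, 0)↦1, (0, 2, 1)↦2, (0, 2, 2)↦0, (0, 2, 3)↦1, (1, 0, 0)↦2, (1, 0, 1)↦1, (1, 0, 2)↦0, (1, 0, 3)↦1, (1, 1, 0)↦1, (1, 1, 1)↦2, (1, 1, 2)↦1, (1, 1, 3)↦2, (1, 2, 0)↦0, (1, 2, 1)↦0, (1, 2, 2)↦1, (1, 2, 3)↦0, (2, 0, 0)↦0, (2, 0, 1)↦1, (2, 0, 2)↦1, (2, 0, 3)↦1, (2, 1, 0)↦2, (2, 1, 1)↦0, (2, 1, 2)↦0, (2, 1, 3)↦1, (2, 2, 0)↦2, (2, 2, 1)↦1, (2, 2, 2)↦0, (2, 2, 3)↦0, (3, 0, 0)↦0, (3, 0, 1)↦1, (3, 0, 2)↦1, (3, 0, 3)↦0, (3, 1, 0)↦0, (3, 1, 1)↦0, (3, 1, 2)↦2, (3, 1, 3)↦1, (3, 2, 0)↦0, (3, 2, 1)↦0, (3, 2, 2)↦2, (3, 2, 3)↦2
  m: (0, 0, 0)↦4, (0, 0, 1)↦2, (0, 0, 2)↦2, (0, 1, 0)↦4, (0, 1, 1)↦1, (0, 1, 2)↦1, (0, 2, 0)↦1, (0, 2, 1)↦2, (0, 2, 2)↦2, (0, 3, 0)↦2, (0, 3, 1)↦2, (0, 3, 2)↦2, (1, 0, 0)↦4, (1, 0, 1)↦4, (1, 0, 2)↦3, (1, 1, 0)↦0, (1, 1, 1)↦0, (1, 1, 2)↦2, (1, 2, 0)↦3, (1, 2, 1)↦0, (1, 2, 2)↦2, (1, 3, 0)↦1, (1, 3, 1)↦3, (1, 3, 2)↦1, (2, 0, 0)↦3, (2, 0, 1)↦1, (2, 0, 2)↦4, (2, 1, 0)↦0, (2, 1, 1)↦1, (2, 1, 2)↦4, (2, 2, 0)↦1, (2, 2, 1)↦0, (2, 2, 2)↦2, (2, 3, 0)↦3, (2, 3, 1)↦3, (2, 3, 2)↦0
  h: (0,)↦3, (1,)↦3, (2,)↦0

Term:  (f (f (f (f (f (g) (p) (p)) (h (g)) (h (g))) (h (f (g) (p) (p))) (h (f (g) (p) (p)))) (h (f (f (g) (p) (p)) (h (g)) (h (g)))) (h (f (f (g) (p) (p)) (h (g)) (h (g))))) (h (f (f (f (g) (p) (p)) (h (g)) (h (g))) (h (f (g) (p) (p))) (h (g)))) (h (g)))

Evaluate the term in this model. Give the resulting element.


value = 0

  g = 0
  p = 0
  p = 0
  (f (g) (p) (p)) = f(0, 0, 0) = 0
  g = 0
  (h (g)) = h(0,) = 3
  g = 0
  (h (g)) = h(0,) = 3
  (f (f (g) (p) (p)) (h (g)) (h (g))) = f(0, 3, 3) = 0
  g = 0
  p = 0
  p = 0
  (f (g) (p) (p)) = f(0, 0, 0) = 0
  (h (f (g) (p) (p))) = h(0,) = 3
  g = 0
  p = 0
  p = 0
  (f (g) (p) (p)) = f(0, 0, 0) = 0
  (h (f (g) (p) (p))) = h(0,) = 3
  (f (f (f (g) (p) (p)) (h (g)) (h (g))) (h (f (g) (p) (p))) (h (f (g) (p) (p)))) = f(0, 3, 3) = 0
  g = 0
  p = 0
  p = 0
  (f (g) (p) (p)) = f(0, 0, 0) = 0
  g = 0
  (h (g)) = h(0,) = 3
  g = 0
  (h (g)) = h(0,) = 3
  (f (f (g) (p) (p)) (h (g)) (h (g))) = f(0, 3, 3) = 0
  (h (f (f (g) (p) (p)) (h (g)) (h (g)))) = h(0,) = 3
  g = 0
  p = 0
  p = 0
  (f (g) (p) (p)) = f(0, 0, 0) = 0
  g = 0
  (h (g)) = h(0,) = 3
  g = 0
  (h (g)) = h(0,) = 3
  (f (f (g) (p) (p)) (h (g)) (h (g))) = f(0, 3, 3) = 0
  (h (f (f (g) (p) (p)) (h (g)) (h (g)))) = h(0,) = 3
  (f (f (f (f (g) (p) (p)) (h (g)) (h (g))) (h (f (g) (p) (p))) (h (f (g) (p) (p)))) (h (f (f (g) (p) (p)) (h (g)) (h (g)))) (h (f (f (g) (p) (p)) (h (g)) (h (g))))) = f(0, 3, 3) = 0
  g = 0
  p = 0
  p = 0
  (f (g) (p) (p)) = f(0, 0, 0) = 0
  g = 0
  (h (g)) = h(0,) = 3
  g = 0
  (h (g)) = h(0,) = 3
  (f (f (g) (p) (p)) (h (g)) (h (g))) = f(0, 3, 3) = 0
  g = 0
  p = 0
  p = 0
  (f (g) (p) (p)) = f(0, 0, 0) = 0
  (h (f (g) (p) (p))) = h(0,) = 3
  g = 0
  (h (g)) = h(0,) = 3
  (f (f (f (g) (p) (p)) (h (g)) (h (g))) (h (f (g) (p) (p))) (h (g))) = f(0, 3, 3) = 0
  (h (f (f (f (g) (p) (p)) (h (g)) (h (g))) (h (f (g) (p) (p))) (h (g)))) = h(0,) = 3
  g = 0
  (h (g)) = h(0,) = 3
  (f (f (f (f (f (g) (p) (p)) (h (g)) (h (g))) (h (f (g) (p) (p))) (h (f (g) (p) (p)))) (h (f (f (g) (p) (p)) (h (g)) (h (g)))) (h (f (f (g) (p) (p)) (h (g)) (h (g))))) (h (f (f (f (g) (p) (p)) (h (g)) (h (g))) (h (f (g) (p) (p))) (h (g)))) (h (g))) = f(0, 3, 3) = 0


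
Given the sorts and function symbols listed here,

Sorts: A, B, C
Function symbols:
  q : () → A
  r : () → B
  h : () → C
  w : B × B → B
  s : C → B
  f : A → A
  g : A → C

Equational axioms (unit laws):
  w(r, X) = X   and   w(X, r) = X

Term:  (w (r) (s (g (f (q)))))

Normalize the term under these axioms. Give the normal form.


normal form = (s (g (f (q))))

1. (w (r) (s (g (f (q)))))  →  (s (g (f (q))))


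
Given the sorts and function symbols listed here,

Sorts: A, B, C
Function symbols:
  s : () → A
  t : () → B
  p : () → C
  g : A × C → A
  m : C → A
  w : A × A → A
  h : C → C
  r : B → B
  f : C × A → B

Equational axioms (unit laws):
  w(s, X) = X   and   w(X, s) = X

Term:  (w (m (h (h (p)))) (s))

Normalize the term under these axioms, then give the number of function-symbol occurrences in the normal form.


size = 4

1. (w (m (h (h (p)))) (s))  →  (m (h (h (p))))
normal form: (m (h (h (p))))


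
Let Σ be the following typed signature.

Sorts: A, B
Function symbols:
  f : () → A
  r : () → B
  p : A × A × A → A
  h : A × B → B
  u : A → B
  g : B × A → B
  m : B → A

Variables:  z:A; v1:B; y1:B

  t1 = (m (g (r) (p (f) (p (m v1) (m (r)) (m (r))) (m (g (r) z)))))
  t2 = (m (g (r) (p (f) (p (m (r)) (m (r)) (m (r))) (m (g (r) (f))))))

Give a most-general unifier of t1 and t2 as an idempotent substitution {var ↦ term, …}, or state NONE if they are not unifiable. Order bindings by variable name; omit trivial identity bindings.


{v1 ↦ (r), z ↦ (f)}


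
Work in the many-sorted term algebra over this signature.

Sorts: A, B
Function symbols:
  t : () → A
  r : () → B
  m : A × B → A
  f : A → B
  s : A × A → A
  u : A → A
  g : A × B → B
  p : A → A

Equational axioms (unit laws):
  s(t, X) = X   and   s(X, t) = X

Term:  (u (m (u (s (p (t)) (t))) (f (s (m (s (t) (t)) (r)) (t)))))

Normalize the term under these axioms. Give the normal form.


normal form = (u (m (u (p (t))) (f (m (t) (r)))))

1. (u (m (u (s (p (t)) (t))) (f (s (m (s (t) (t)) (r)) (t)))))  →  (u (m (u (p (t))) (f (s (m (s (t) (t)) (r)) (t)))))
2. (u (m (u (p (t))) (f (s (m (s (t) (t)) (r)) (t)))))  →  (u (m (u (p (t))) (f (m (s (t) (t)) (r)))))
3. (u (m (u (p (t))) (f (m (s (t) (t)) (r)))))  →  (u (m (u (p (t))) (f (m (t) (r)))))


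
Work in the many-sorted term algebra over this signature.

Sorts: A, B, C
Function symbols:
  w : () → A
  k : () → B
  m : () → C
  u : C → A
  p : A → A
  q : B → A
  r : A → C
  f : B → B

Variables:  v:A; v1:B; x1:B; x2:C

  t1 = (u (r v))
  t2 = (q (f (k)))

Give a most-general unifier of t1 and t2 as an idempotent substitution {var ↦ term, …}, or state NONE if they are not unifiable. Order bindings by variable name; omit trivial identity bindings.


head clash or occurs-check failure — not unifiable

NONE (not unifiable)


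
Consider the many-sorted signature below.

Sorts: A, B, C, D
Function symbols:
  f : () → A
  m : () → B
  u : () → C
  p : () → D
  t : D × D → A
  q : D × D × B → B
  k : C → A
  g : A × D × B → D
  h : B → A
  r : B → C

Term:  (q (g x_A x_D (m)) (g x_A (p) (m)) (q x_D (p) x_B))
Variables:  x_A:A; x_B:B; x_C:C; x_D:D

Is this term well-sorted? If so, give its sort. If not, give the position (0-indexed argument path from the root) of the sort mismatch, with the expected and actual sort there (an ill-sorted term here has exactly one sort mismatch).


well-sorted; sort = B

    x_A : A
    x_D : D
    (m) : B
  (g x_A x_D (m)) : D
    x_A : A
    (p) : D
    (m) : B
  (g x_A (p) (m)) : D
    x_D : D
    (p) : D
    x_B : B
  (q x_D (p) x_B) : B
(q (g x_A x_D (m)) (g x_A (p) (m)) (q x_D (p) x_B)) : B


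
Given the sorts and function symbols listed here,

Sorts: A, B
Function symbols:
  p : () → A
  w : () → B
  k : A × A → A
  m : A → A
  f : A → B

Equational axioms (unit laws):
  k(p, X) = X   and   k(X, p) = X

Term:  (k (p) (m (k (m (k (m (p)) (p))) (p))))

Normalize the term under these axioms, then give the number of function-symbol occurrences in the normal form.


size = 4

1. (k (p) (m (k (m (k (m (p)) (p))) (p))))  →  (m (k (m (k (m (p)) (p))) (p)))
2. (m (k (m (k (m (p)) (p))) (p)))  →  (m (m (k (m (p)) (p))))
3. (m (m (k (m (p)) (p))))  →  (m (m (m (p))))
normal form: (m (m (m (p))))


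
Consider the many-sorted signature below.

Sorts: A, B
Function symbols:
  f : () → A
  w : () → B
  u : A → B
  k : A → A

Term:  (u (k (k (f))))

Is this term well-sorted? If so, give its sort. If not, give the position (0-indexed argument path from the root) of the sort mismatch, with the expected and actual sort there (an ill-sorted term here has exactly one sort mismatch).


well-sorted; sort = B

      (f) : A
    (k (f)) : A
  (k (k (f))) : A
(u (k (k (f)))) : B


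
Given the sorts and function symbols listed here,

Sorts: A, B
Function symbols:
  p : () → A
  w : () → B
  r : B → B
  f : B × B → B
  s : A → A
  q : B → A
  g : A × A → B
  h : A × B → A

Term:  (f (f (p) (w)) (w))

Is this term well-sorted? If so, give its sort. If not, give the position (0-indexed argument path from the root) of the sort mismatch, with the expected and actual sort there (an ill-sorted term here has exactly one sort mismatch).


    (p) : A
    (w) : B
  (f (p) (w)) : ✗ arg 0 at [0, 0] has sort A, expected B
  (w) : B

ill-sorted at position [0, 0]: expected B, got A


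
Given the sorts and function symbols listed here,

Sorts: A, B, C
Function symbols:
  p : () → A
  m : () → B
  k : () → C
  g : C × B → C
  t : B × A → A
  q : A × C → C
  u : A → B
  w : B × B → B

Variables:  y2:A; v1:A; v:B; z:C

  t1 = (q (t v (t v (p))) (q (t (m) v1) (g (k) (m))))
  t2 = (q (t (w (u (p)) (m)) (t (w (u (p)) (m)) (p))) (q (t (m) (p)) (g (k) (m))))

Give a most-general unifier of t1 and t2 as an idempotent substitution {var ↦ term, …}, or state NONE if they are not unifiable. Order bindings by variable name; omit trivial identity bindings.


{v ↦ (w (u (p)) (m)), v1 ↦ (p)}


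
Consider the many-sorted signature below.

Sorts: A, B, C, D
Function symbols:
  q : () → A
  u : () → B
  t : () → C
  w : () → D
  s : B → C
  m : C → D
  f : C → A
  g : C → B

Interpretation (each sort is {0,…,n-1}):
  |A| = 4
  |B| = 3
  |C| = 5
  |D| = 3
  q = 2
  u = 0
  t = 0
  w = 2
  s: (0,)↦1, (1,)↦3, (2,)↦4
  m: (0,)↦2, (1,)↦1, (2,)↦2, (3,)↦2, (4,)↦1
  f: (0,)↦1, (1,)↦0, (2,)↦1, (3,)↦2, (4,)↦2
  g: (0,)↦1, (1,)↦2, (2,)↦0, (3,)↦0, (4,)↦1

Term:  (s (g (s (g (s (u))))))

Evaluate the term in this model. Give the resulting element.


  u = 0
  (s (u)) = s(0,) = 1
  (g (s (u))) = g(1,) = 2
  (s (g (s (u)))) = s(2,) = 4
  (g (s (g (s (u))))) = g(4,) = 1
  (s (g (s (g (s (u)))))) = s(1,) = 3

value = 3


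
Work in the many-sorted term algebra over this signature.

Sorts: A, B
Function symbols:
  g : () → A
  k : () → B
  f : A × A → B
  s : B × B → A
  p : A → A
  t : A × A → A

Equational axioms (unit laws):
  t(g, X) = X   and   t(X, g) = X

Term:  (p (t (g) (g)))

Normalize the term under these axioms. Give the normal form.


1. (p (t (g) (g)))  →  (p (g))

normal form = (p (g))


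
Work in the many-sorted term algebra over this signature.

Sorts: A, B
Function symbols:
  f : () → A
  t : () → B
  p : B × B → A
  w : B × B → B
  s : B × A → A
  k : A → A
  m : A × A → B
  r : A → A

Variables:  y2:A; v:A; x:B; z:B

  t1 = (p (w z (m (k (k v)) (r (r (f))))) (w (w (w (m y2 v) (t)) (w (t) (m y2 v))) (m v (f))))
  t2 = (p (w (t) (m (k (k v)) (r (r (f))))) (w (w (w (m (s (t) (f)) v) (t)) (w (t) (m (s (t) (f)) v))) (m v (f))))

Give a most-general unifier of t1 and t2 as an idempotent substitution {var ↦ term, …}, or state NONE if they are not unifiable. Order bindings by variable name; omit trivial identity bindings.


{y2 ↦ (s (t) (f)), z ↦ (t)}


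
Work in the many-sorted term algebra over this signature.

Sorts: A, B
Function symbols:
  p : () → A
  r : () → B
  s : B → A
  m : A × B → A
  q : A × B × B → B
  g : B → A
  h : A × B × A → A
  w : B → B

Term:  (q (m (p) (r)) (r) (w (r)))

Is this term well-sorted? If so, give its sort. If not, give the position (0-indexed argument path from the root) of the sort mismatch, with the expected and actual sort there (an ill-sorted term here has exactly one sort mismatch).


    (p) : A
    (r) : B
  (m (p) (r)) : A
  (r) : B
    (r) : B
  (w (r)) : B
(q (m (p) (r)) (r) (w (r))) : B

well-sorted; sort = B


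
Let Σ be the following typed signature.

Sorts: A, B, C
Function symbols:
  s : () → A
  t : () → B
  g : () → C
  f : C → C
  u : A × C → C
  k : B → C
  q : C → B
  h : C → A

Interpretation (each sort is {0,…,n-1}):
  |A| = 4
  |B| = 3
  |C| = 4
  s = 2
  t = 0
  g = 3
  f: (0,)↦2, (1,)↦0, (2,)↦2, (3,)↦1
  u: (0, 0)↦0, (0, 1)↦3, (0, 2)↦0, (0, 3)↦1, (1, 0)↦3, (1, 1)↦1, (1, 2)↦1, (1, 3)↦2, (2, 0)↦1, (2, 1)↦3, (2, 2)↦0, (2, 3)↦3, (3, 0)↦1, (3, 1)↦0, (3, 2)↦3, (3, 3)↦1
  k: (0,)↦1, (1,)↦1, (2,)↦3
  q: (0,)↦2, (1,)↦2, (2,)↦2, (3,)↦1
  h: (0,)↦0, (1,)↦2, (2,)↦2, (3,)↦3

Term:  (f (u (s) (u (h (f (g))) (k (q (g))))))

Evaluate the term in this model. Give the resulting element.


  s = 2
  g = 3
  (f (g)) = f(3,) = 1
  (h (f (g))) = h(1,) = 2
  g = 3
  (q (g)) = q(3,) = 1
  (k (q (g))) = k(1,) = 1
  (u (h (f (g))) (k (q (g)))) = u(2, 1) = 3
  (u (s) (u (h (f (g))) (k (q (g))))) = u(2, 3) = 3
  (f (u (s) (u (h (f (g))) (k (q (g)))))) = f(3,) = 1

value = 1


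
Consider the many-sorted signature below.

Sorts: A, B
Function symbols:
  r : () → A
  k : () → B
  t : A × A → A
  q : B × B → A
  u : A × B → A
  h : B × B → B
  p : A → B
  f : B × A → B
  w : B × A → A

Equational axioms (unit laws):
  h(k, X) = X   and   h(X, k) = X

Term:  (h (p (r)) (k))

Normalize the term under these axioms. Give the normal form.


normal form = (p (r))

1. (h (p (r)) (k))  →  (p (r))


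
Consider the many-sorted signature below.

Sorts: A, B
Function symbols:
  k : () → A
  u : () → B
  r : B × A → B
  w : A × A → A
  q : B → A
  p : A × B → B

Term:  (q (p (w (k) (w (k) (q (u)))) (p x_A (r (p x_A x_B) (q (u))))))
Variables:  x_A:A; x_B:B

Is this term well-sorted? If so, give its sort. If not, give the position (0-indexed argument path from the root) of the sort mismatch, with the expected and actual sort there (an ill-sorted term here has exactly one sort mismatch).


well-sorted; sort = A

      (k) : A
        (k) : A
          (u) : B
        (q (u)) : A
      (w (k) (q (u))) : A
    (w (k) (w (k) (q (u)))) : A
      x_A : A
          x_A : A
          x_B : B
        (p x_A x_B) : B
          (u) : B
        (q (u)) : A
      (r (p x_A x_B) (q (u))) : B
    (p x_A (r (p x_A x_B) (q (u)))) : B
  (p (w (k) (w (k) (q (u)))) (p x_A (r (p x_A x_B) (q (u))))) : B
(q (p (w (k) (w (k) (q (u)))) (p x_A (r (p x_A x_B) (q (u)))))) : A


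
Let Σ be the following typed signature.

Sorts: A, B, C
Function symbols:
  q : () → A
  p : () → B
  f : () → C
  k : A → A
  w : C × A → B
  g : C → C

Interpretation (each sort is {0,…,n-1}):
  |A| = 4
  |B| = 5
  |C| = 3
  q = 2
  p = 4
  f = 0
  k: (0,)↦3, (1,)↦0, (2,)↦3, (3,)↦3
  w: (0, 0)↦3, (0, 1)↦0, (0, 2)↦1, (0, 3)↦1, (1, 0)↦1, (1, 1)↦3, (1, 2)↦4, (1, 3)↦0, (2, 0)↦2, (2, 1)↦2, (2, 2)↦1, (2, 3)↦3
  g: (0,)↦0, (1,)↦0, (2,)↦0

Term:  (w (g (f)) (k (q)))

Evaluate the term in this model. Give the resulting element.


value = 1

  f = 0
  (g (f)) = g(0,) = 0
  q = 2
  (k (q)) = k(2,) = 3
  (w (g (f)) (k (q))) = w(0, 3) = 1


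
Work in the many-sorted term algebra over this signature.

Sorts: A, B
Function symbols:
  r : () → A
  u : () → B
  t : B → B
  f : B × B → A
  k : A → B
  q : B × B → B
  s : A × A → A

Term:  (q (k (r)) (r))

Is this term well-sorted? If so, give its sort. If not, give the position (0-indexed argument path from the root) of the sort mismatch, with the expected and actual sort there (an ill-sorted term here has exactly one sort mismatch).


ill-sorted at position [1]: expected B, got A

    (r) : A
  (k (r)) : B
  (r) : A
(q (k (r)) (r)) : ✗ arg 1 at [1] has sort A, expected B


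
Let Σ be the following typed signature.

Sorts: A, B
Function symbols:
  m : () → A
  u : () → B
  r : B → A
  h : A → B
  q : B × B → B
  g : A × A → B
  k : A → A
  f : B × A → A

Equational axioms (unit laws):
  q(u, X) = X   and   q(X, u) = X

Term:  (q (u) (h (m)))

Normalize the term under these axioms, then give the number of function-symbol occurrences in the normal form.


1. (q (u) (h (m)))  →  (h (m))
normal form: (h (m))

size = 2


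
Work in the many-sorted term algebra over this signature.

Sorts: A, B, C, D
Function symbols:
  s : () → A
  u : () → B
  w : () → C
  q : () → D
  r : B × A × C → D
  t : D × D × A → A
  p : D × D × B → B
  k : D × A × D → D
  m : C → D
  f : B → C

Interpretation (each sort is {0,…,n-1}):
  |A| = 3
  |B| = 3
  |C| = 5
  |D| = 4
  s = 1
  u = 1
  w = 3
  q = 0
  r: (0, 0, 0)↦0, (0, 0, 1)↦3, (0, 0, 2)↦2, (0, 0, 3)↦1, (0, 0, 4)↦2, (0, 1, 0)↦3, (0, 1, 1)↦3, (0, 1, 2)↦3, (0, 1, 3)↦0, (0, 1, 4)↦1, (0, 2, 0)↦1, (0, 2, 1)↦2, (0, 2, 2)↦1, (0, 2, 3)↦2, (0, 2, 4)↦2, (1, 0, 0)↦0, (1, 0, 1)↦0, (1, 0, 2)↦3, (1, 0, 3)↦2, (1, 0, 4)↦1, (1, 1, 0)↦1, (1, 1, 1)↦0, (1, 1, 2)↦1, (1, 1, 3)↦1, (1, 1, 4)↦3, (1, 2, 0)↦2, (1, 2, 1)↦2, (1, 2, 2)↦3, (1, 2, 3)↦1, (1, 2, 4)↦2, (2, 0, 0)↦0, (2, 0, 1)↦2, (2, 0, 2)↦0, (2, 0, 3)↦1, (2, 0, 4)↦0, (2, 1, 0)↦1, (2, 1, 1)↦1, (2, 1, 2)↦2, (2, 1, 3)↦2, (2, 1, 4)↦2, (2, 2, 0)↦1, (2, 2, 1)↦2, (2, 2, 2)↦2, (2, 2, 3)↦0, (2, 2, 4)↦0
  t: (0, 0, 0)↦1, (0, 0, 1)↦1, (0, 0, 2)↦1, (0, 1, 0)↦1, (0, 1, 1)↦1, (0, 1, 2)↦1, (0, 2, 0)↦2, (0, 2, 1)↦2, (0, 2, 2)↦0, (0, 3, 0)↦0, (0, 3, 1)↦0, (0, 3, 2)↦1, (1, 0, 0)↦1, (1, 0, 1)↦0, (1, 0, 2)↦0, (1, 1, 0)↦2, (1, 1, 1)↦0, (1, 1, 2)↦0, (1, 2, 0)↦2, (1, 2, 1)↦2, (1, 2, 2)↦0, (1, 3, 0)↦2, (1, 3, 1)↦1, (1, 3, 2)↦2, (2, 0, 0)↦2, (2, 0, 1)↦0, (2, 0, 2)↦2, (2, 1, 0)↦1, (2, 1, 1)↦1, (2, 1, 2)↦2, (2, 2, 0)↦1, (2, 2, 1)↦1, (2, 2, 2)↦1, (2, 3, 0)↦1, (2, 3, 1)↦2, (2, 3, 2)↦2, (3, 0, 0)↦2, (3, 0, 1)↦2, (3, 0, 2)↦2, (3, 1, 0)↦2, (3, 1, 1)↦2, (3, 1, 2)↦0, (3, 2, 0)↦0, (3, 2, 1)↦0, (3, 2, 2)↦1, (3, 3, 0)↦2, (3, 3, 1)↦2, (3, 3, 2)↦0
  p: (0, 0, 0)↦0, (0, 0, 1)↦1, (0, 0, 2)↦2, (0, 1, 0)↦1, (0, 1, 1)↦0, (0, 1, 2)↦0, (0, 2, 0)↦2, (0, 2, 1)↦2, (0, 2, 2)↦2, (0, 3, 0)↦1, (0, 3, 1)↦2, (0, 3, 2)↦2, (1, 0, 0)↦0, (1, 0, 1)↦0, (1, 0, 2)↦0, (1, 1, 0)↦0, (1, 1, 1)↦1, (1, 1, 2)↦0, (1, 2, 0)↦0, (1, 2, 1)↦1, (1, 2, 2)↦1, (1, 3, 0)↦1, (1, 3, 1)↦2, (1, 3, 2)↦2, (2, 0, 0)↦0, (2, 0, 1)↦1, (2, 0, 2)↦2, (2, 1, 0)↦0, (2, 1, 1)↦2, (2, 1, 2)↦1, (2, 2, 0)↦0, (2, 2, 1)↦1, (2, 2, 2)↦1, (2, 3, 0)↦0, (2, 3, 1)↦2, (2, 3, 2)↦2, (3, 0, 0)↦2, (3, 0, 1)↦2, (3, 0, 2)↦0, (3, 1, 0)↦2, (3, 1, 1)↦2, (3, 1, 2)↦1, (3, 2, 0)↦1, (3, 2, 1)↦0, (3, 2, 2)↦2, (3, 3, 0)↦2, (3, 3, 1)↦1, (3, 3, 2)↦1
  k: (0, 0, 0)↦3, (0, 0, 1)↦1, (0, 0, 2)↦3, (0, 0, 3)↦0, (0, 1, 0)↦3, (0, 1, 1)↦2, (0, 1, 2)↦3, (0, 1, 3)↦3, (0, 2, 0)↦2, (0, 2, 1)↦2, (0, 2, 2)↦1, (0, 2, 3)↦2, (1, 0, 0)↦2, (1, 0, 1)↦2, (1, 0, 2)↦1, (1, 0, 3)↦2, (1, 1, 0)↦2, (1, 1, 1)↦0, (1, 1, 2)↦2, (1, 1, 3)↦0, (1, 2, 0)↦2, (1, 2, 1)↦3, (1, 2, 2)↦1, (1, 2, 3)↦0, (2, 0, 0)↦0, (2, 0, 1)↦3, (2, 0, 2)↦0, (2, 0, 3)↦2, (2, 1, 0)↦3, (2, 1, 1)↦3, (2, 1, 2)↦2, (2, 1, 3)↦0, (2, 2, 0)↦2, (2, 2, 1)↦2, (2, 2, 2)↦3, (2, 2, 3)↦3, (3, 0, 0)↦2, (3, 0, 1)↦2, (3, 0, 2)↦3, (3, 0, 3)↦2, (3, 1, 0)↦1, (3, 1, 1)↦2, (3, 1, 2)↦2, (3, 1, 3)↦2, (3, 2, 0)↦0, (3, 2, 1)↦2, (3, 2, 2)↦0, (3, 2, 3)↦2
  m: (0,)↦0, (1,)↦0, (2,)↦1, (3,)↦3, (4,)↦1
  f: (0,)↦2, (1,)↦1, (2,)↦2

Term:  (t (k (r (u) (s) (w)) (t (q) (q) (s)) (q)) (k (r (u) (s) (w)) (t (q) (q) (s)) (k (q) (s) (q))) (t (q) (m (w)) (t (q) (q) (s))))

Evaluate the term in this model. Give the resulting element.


value = 2

  u = 1
  s = 1
  w = 3
  (r (u) (s) (w)) = r(1, 1, 3) = 1
  q = 0
  q = 0
  s = 1
  (t (q) (q) (s)) = t(0, 0, 1) = 1
  q = 0
  (k (r (u) (s) (w)) (t (q) (q) (s)) (q)) = k(1, 1, 0) = 2
  u = 1
  s = 1
  w = 3
  (r (u) (s) (w)) = r(1, 1, 3) = 1
  q = 0
  q = 0
  s = 1
  (t (q) (q) (s)) = t(0, 0, 1) = 1
  q = 0
  s = 1
  q = 0
  (k (q) (s) (q)) = k(0, 1, 0) = 3
  (k (r (u) (s) (w)) (t (q) (q) (s)) (k (q) (s) (q))) = k(1, 1, 3) = 0
  q = 0
  w = 3
  (m (w)) = m(3,) = 3
  q = 0
  q = 0
  s = 1
  (t (q) (q) (s)) = t(0, 0, 1) = 1
  (t (q) (m (w)) (t (q) (q) (s))) = t(0, 3, 1) = 0
  (t (k (r (u) (s) (w)) (t (q) (q) (s)) (q)) (k (r (u) (s) (w)) (t (q) (q) (s)) (k (q) (s) (q))) (t (q) (m (w)) (t (q) (q) (s)))) = t(2, 0, 0) = 2


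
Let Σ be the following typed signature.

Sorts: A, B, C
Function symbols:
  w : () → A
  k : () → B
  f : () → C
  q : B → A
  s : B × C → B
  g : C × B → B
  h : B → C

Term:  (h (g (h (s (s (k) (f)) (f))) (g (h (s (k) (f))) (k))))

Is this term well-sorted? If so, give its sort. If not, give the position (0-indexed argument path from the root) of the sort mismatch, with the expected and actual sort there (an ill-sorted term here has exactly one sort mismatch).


          (k) : B
          (f) : C
        (s (k) (f)) : B
        (f) : C
      (s (s (k) (f)) (f)) : B
    (h (s (s (k) (f)) (f))) : C
          (k) : B
          (f) : C
        (s (k) (f)) : B
      (h (s (k) (f))) : C
      (k) : B
    (g (h (s (k) (f))) (k)) : B
  (g (h (s (s (k) (f)) (f))) (g (h (s (k) (f))) (k))) : B
(h (g (h (s (s (k) (f)) (f))) (g (h (s (k) (f))) (k)))) : C

well-sorted; sort = C


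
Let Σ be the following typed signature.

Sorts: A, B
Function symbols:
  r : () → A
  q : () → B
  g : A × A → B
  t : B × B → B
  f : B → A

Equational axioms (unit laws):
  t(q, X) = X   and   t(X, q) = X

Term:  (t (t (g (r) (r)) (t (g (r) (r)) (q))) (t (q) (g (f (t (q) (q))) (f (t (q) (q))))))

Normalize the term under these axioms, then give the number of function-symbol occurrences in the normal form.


1. (t (t (g (r) (r)) (t (g (r) (r)) (q))) (t (q) (g (f (t (q) (q))) (f (t (q) (q))))))  →  (t (t (g (r) (r)) (g (r) (r))) (t (q) (g (f (t (q) (q))) (f (t (q) (q))))))
2. (t (t (g (r) (r)) (g (r) (r))) (t (q) (g (f (t (q) (q))) (f (t (q) (q))))))  →  (t (t (g (r) (r)) (g (r) (r))) (g (f (t (q) (q))) (f (t (q) (q)))))
3. (t (t (g (r) (r)) (g (r) (r))) (g (f (t (q) (q))) (f (t (q) (q)))))  →  (t (t (g (r) (r)) (g (r) (r))) (g (f (q)) (f (t (q) (q)))))
4. (t (t (g (r) (r)) (g (r) (r))) (g (f (q)) (f (t (q) (q)))))  →  (t (t (g (r) (r)) (g (r) (r))) (g (f (q)) (f (q))))
normal form: (t (t (g (r) (r)) (g (r) (r))) (g (f (q)) (f (q))))

size = 13
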